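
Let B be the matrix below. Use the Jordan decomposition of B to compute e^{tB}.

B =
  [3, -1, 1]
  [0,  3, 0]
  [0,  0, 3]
e^{tB} =
  [exp(3*t), -t*exp(3*t), t*exp(3*t)]
  [0, exp(3*t), 0]
  [0, 0, exp(3*t)]

Strategy: write B = P · J · P⁻¹ where J is a Jordan canonical form, so e^{tB} = P · e^{tJ} · P⁻¹, and e^{tJ} can be computed block-by-block.

B has Jordan form
J =
  [3, 1, 0]
  [0, 3, 0]
  [0, 0, 3]
(up to reordering of blocks).

Per-block formulas:
  For a 1×1 block at λ = 3: exp(t · [3]) = [e^(3t)].
  For a 2×2 Jordan block J_2(3): exp(t · J_2(3)) = e^(3t)·(I + t·N), where N is the 2×2 nilpotent shift.

After assembling e^{tJ} and conjugating by P, we get:

e^{tB} =
  [exp(3*t), -t*exp(3*t), t*exp(3*t)]
  [0, exp(3*t), 0]
  [0, 0, exp(3*t)]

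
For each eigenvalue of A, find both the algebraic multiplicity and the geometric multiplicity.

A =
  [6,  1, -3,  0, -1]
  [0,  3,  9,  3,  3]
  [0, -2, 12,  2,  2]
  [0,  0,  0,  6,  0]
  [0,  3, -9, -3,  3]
λ = 6: alg = 5, geom = 3

Step 1 — factor the characteristic polynomial to read off the algebraic multiplicities:
  χ_A(x) = (x - 6)^5

Step 2 — compute geometric multiplicities via the rank-nullity identity g(λ) = n − rank(A − λI):
  rank(A − (6)·I) = 2, so dim ker(A − (6)·I) = n − 2 = 3

Summary:
  λ = 6: algebraic multiplicity = 5, geometric multiplicity = 3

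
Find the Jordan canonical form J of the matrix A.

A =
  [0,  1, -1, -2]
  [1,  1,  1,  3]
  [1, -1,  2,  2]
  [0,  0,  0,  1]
J_3(1) ⊕ J_1(1)

The characteristic polynomial is
  det(x·I − A) = x^4 - 4*x^3 + 6*x^2 - 4*x + 1 = (x - 1)^4

Eigenvalues and multiplicities (the geometric multiplicity of λ is n − rank(A − λI), which equals the number of Jordan blocks for λ):
  λ = 1: algebraic multiplicity = 4, geometric multiplicity = 2

Determining the block sizes for each eigenvalue:
  λ = 1: with am = 4 and gm = 2, the partition is not yet determined (e.g. several partitions of 4 into 2 parts exist). Let N = A − (1)·I. Computing rank(N^1) = 2, rank(N^2) = 1, rank(N^3) = 0; the number of blocks of size ≥ j is rank(N^{j−1}) − rank(N^j), giving [2, 1, 1]. So we have 1 block(s) of size 3, 1 block(s) of size 1 → block sizes [3, 1]

Assembling the blocks gives a Jordan form
J =
  [1, 1, 0, 0]
  [0, 1, 1, 0]
  [0, 0, 1, 0]
  [0, 0, 0, 1]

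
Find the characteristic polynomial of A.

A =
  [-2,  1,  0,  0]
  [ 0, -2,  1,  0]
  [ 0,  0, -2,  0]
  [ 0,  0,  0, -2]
x^4 + 8*x^3 + 24*x^2 + 32*x + 16

Expanding det(x·I − A) (e.g. by cofactor expansion or by noting that A is similar to its Jordan form J, which has the same characteristic polynomial as A) gives
  χ_A(x) = x^4 + 8*x^3 + 24*x^2 + 32*x + 16
which factors as (x + 2)^4. The eigenvalues (with algebraic multiplicities) are λ = -2 with multiplicity 4.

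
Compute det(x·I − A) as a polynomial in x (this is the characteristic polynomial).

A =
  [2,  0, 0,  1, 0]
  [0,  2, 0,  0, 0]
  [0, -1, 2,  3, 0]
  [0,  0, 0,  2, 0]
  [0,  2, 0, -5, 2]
x^5 - 10*x^4 + 40*x^3 - 80*x^2 + 80*x - 32

Expanding det(x·I − A) (e.g. by cofactor expansion or by noting that A is similar to its Jordan form J, which has the same characteristic polynomial as A) gives
  χ_A(x) = x^5 - 10*x^4 + 40*x^3 - 80*x^2 + 80*x - 32
which factors as (x - 2)^5. The eigenvalues (with algebraic multiplicities) are λ = 2 with multiplicity 5.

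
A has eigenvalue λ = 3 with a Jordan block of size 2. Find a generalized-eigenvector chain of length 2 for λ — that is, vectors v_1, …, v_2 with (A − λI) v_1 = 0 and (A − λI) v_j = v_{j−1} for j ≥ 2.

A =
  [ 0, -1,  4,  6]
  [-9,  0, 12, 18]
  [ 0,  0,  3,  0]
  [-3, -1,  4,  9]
A Jordan chain for λ = 3 of length 2:
v_1 = (-3, -9, 0, -3)ᵀ
v_2 = (1, 0, 0, 0)ᵀ

Let N = A − (3)·I. We want v_2 with N^2 v_2 = 0 but N^1 v_2 ≠ 0; then v_{j-1} := N · v_j for j = 2, …, 2.

Pick v_2 = (1, 0, 0, 0)ᵀ.
Then v_1 = N · v_2 = (-3, -9, 0, -3)ᵀ.

Sanity check: (A − (3)·I) v_1 = (0, 0, 0, 0)ᵀ = 0. ✓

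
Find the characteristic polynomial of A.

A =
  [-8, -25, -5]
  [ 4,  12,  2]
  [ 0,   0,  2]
x^3 - 6*x^2 + 12*x - 8

Expanding det(x·I − A) (e.g. by cofactor expansion or by noting that A is similar to its Jordan form J, which has the same characteristic polynomial as A) gives
  χ_A(x) = x^3 - 6*x^2 + 12*x - 8
which factors as (x - 2)^3. The eigenvalues (with algebraic multiplicities) are λ = 2 with multiplicity 3.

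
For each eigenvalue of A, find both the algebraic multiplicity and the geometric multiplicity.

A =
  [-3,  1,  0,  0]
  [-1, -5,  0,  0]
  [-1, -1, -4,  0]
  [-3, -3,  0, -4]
λ = -4: alg = 4, geom = 3

Step 1 — factor the characteristic polynomial to read off the algebraic multiplicities:
  χ_A(x) = (x + 4)^4

Step 2 — compute geometric multiplicities via the rank-nullity identity g(λ) = n − rank(A − λI):
  rank(A − (-4)·I) = 1, so dim ker(A − (-4)·I) = n − 1 = 3

Summary:
  λ = -4: algebraic multiplicity = 4, geometric multiplicity = 3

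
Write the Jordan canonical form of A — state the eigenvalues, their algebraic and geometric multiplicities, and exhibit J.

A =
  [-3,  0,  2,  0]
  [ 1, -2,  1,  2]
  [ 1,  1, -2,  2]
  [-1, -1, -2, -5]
J_3(-3) ⊕ J_1(-3)

The characteristic polynomial is
  det(x·I − A) = x^4 + 12*x^3 + 54*x^2 + 108*x + 81 = (x + 3)^4

Eigenvalues and multiplicities (the geometric multiplicity of λ is n − rank(A − λI), which equals the number of Jordan blocks for λ):
  λ = -3: algebraic multiplicity = 4, geometric multiplicity = 2

Determining the block sizes for each eigenvalue:
  λ = -3: with am = 4 and gm = 2, the partition is not yet determined (e.g. several partitions of 4 into 2 parts exist). Let N = A − (-3)·I. Computing rank(N^1) = 2, rank(N^2) = 1, rank(N^3) = 0; the number of blocks of size ≥ j is rank(N^{j−1}) − rank(N^j), giving [2, 1, 1]. So we have 1 block(s) of size 3, 1 block(s) of size 1 → block sizes [3, 1]

Assembling the blocks gives a Jordan form
J =
  [-3,  1,  0,  0]
  [ 0, -3,  1,  0]
  [ 0,  0, -3,  0]
  [ 0,  0,  0, -3]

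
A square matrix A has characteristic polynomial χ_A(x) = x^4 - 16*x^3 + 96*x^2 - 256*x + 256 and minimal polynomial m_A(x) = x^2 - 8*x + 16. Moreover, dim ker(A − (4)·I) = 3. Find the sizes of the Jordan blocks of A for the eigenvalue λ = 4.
Block sizes for λ = 4: [2, 1, 1]

Step 1 — from the characteristic polynomial, algebraic multiplicity of λ = 4 is 4. From dim ker(A − (4)·I) = 3, there are exactly 3 Jordan blocks for λ = 4.
Step 2 — from the minimal polynomial, the factor (x − 4)^2 tells us the largest block for λ = 4 has size 2.
Step 3 — with total size 4, 3 blocks, and largest block 2, the block sizes (in nonincreasing order) are [2, 1, 1].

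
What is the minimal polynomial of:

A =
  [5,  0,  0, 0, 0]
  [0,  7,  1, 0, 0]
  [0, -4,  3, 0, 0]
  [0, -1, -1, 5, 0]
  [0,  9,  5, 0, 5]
x^3 - 15*x^2 + 75*x - 125

The characteristic polynomial is χ_A(x) = (x - 5)^5, so the eigenvalues are known. The minimal polynomial is
  m_A(x) = Π_λ (x − λ)^{k_λ}
where k_λ is the size of the *largest* Jordan block for λ (equivalently, the smallest k with (A − λI)^k v = 0 for every generalised eigenvector v of λ).

  λ = 5: largest Jordan block has size 3, contributing (x − 5)^3

So m_A(x) = (x - 5)^3 = x^3 - 15*x^2 + 75*x - 125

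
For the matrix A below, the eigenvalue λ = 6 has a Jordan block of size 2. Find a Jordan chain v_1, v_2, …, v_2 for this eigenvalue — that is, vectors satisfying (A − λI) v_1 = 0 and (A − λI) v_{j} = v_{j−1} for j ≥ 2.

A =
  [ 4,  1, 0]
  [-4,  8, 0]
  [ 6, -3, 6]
A Jordan chain for λ = 6 of length 2:
v_1 = (-2, -4, 6)ᵀ
v_2 = (1, 0, 0)ᵀ

Let N = A − (6)·I. We want v_2 with N^2 v_2 = 0 but N^1 v_2 ≠ 0; then v_{j-1} := N · v_j for j = 2, …, 2.

Pick v_2 = (1, 0, 0)ᵀ.
Then v_1 = N · v_2 = (-2, -4, 6)ᵀ.

Sanity check: (A − (6)·I) v_1 = (0, 0, 0)ᵀ = 0. ✓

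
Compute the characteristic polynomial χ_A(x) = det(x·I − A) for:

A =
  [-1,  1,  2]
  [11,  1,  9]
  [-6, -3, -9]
x^3 + 9*x^2 + 27*x + 27

Expanding det(x·I − A) (e.g. by cofactor expansion or by noting that A is similar to its Jordan form J, which has the same characteristic polynomial as A) gives
  χ_A(x) = x^3 + 9*x^2 + 27*x + 27
which factors as (x + 3)^3. The eigenvalues (with algebraic multiplicities) are λ = -3 with multiplicity 3.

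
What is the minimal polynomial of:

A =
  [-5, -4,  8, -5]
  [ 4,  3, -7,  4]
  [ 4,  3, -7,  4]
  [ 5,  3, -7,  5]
x^4 + 4*x^3

The characteristic polynomial is χ_A(x) = x^3*(x + 4), so the eigenvalues are known. The minimal polynomial is
  m_A(x) = Π_λ (x − λ)^{k_λ}
where k_λ is the size of the *largest* Jordan block for λ (equivalently, the smallest k with (A − λI)^k v = 0 for every generalised eigenvector v of λ).

  λ = -4: largest Jordan block has size 1, contributing (x + 4)
  λ = 0: largest Jordan block has size 3, contributing (x − 0)^3

So m_A(x) = x^3*(x + 4) = x^4 + 4*x^3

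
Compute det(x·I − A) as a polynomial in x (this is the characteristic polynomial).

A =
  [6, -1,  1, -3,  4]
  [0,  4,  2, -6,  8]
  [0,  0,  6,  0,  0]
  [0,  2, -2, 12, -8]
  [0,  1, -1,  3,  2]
x^5 - 30*x^4 + 360*x^3 - 2160*x^2 + 6480*x - 7776

Expanding det(x·I − A) (e.g. by cofactor expansion or by noting that A is similar to its Jordan form J, which has the same characteristic polynomial as A) gives
  χ_A(x) = x^5 - 30*x^4 + 360*x^3 - 2160*x^2 + 6480*x - 7776
which factors as (x - 6)^5. The eigenvalues (with algebraic multiplicities) are λ = 6 with multiplicity 5.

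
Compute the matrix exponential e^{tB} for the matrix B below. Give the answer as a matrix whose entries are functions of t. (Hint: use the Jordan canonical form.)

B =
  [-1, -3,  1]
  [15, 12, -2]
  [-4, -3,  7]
e^{tB} =
  [-7*t*exp(6*t) + exp(6*t), -3*t*exp(6*t), t*exp(6*t)]
  [-7*t^2*exp(6*t)/2 + 15*t*exp(6*t), -3*t^2*exp(6*t)/2 + 6*t*exp(6*t) + exp(6*t), t^2*exp(6*t)/2 - 2*t*exp(6*t)]
  [-21*t^2*exp(6*t)/2 - 4*t*exp(6*t), -9*t^2*exp(6*t)/2 - 3*t*exp(6*t), 3*t^2*exp(6*t)/2 + t*exp(6*t) + exp(6*t)]

Strategy: write B = P · J · P⁻¹ where J is a Jordan canonical form, so e^{tB} = P · e^{tJ} · P⁻¹, and e^{tJ} can be computed block-by-block.

B has Jordan form
J =
  [6, 1, 0]
  [0, 6, 1]
  [0, 0, 6]
(up to reordering of blocks).

Per-block formulas:
  For a 3×3 Jordan block J_3(6): exp(t · J_3(6)) = e^(6t)·(I + t·N + (t^2/2)·N^2), where N is the 3×3 nilpotent shift.

After assembling e^{tJ} and conjugating by P, we get:

e^{tB} =
  [-7*t*exp(6*t) + exp(6*t), -3*t*exp(6*t), t*exp(6*t)]
  [-7*t^2*exp(6*t)/2 + 15*t*exp(6*t), -3*t^2*exp(6*t)/2 + 6*t*exp(6*t) + exp(6*t), t^2*exp(6*t)/2 - 2*t*exp(6*t)]
  [-21*t^2*exp(6*t)/2 - 4*t*exp(6*t), -9*t^2*exp(6*t)/2 - 3*t*exp(6*t), 3*t^2*exp(6*t)/2 + t*exp(6*t) + exp(6*t)]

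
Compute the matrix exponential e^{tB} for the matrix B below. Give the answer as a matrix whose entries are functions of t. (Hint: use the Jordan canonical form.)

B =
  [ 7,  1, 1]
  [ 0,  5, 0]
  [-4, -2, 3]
e^{tB} =
  [2*t*exp(5*t) + exp(5*t), t*exp(5*t), t*exp(5*t)]
  [0, exp(5*t), 0]
  [-4*t*exp(5*t), -2*t*exp(5*t), -2*t*exp(5*t) + exp(5*t)]

Strategy: write B = P · J · P⁻¹ where J is a Jordan canonical form, so e^{tB} = P · e^{tJ} · P⁻¹, and e^{tJ} can be computed block-by-block.

B has Jordan form
J =
  [5, 1, 0]
  [0, 5, 0]
  [0, 0, 5]
(up to reordering of blocks).

Per-block formulas:
  For a 2×2 Jordan block J_2(5): exp(t · J_2(5)) = e^(5t)·(I + t·N), where N is the 2×2 nilpotent shift.
  For a 1×1 block at λ = 5: exp(t · [5]) = [e^(5t)].

After assembling e^{tJ} and conjugating by P, we get:

e^{tB} =
  [2*t*exp(5*t) + exp(5*t), t*exp(5*t), t*exp(5*t)]
  [0, exp(5*t), 0]
  [-4*t*exp(5*t), -2*t*exp(5*t), -2*t*exp(5*t) + exp(5*t)]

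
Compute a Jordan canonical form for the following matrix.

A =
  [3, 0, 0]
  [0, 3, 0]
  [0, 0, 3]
J_1(3) ⊕ J_1(3) ⊕ J_1(3)

The characteristic polynomial is
  det(x·I − A) = x^3 - 9*x^2 + 27*x - 27 = (x - 3)^3

Eigenvalues and multiplicities (the geometric multiplicity of λ is n − rank(A − λI), which equals the number of Jordan blocks for λ):
  λ = 3: algebraic multiplicity = 3, geometric multiplicity = 3

Determining the block sizes for each eigenvalue:
  λ = 3: gm = am = 3, so every block has size 1 → block sizes [1, 1, 1]

Assembling the blocks gives a Jordan form
J =
  [3, 0, 0]
  [0, 3, 0]
  [0, 0, 3]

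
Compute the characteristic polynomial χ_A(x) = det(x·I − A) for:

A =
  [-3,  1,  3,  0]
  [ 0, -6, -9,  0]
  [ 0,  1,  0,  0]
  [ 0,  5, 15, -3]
x^4 + 12*x^3 + 54*x^2 + 108*x + 81

Expanding det(x·I − A) (e.g. by cofactor expansion or by noting that A is similar to its Jordan form J, which has the same characteristic polynomial as A) gives
  χ_A(x) = x^4 + 12*x^3 + 54*x^2 + 108*x + 81
which factors as (x + 3)^4. The eigenvalues (with algebraic multiplicities) are λ = -3 with multiplicity 4.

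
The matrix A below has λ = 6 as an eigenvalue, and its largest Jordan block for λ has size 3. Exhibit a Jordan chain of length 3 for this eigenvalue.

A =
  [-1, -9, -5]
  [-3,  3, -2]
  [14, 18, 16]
A Jordan chain for λ = 6 of length 3:
v_1 = (6, 2, -12)ᵀ
v_2 = (-7, -3, 14)ᵀ
v_3 = (1, 0, 0)ᵀ

Let N = A − (6)·I. We want v_3 with N^3 v_3 = 0 but N^2 v_3 ≠ 0; then v_{j-1} := N · v_j for j = 3, …, 2.

Pick v_3 = (1, 0, 0)ᵀ.
Then v_2 = N · v_3 = (-7, -3, 14)ᵀ.
Then v_1 = N · v_2 = (6, 2, -12)ᵀ.

Sanity check: (A − (6)·I) v_1 = (0, 0, 0)ᵀ = 0. ✓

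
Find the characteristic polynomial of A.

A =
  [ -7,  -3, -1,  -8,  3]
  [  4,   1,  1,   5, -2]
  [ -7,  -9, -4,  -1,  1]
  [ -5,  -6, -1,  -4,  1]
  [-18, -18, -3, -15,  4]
x^5 + 10*x^4 + 40*x^3 + 80*x^2 + 80*x + 32

Expanding det(x·I − A) (e.g. by cofactor expansion or by noting that A is similar to its Jordan form J, which has the same characteristic polynomial as A) gives
  χ_A(x) = x^5 + 10*x^4 + 40*x^3 + 80*x^2 + 80*x + 32
which factors as (x + 2)^5. The eigenvalues (with algebraic multiplicities) are λ = -2 with multiplicity 5.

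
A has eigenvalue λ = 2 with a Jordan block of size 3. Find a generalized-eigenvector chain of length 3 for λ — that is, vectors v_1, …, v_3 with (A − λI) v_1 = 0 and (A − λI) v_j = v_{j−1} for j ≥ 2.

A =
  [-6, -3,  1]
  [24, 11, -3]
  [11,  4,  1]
A Jordan chain for λ = 2 of length 3:
v_1 = (3, -9, -3)ᵀ
v_2 = (-8, 24, 11)ᵀ
v_3 = (1, 0, 0)ᵀ

Let N = A − (2)·I. We want v_3 with N^3 v_3 = 0 but N^2 v_3 ≠ 0; then v_{j-1} := N · v_j for j = 3, …, 2.

Pick v_3 = (1, 0, 0)ᵀ.
Then v_2 = N · v_3 = (-8, 24, 11)ᵀ.
Then v_1 = N · v_2 = (3, -9, -3)ᵀ.

Sanity check: (A − (2)·I) v_1 = (0, 0, 0)ᵀ = 0. ✓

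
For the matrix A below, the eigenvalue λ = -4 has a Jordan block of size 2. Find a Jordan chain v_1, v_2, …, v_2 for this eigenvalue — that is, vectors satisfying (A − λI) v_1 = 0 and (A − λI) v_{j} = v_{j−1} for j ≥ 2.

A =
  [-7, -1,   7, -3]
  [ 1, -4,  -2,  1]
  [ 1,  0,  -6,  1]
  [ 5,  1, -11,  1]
A Jordan chain for λ = -4 of length 2:
v_1 = (-3, 1, 1, 5)ᵀ
v_2 = (1, 0, 0, 0)ᵀ

Let N = A − (-4)·I. We want v_2 with N^2 v_2 = 0 but N^1 v_2 ≠ 0; then v_{j-1} := N · v_j for j = 2, …, 2.

Pick v_2 = (1, 0, 0, 0)ᵀ.
Then v_1 = N · v_2 = (-3, 1, 1, 5)ᵀ.

Sanity check: (A − (-4)·I) v_1 = (0, 0, 0, 0)ᵀ = 0. ✓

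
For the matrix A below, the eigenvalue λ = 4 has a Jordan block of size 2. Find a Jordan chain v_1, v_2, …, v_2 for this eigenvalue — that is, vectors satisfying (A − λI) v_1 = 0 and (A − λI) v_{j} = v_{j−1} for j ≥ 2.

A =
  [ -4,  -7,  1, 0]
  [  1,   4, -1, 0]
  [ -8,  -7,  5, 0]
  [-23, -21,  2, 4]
A Jordan chain for λ = 4 of length 2:
v_1 = (-1, 1, -1, -2)ᵀ
v_2 = (1, -1, 0, 0)ᵀ

Let N = A − (4)·I. We want v_2 with N^2 v_2 = 0 but N^1 v_2 ≠ 0; then v_{j-1} := N · v_j for j = 2, …, 2.

Pick v_2 = (1, -1, 0, 0)ᵀ.
Then v_1 = N · v_2 = (-1, 1, -1, -2)ᵀ.

Sanity check: (A − (4)·I) v_1 = (0, 0, 0, 0)ᵀ = 0. ✓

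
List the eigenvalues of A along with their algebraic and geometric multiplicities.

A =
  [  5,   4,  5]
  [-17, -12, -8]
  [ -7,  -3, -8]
λ = -5: alg = 3, geom = 1

Step 1 — factor the characteristic polynomial to read off the algebraic multiplicities:
  χ_A(x) = (x + 5)^3

Step 2 — compute geometric multiplicities via the rank-nullity identity g(λ) = n − rank(A − λI):
  rank(A − (-5)·I) = 2, so dim ker(A − (-5)·I) = n − 2 = 1

Summary:
  λ = -5: algebraic multiplicity = 3, geometric multiplicity = 1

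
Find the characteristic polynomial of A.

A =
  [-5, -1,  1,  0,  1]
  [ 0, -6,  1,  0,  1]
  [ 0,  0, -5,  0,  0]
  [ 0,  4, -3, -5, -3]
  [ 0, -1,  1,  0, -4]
x^5 + 25*x^4 + 250*x^3 + 1250*x^2 + 3125*x + 3125

Expanding det(x·I − A) (e.g. by cofactor expansion or by noting that A is similar to its Jordan form J, which has the same characteristic polynomial as A) gives
  χ_A(x) = x^5 + 25*x^4 + 250*x^3 + 1250*x^2 + 3125*x + 3125
which factors as (x + 5)^5. The eigenvalues (with algebraic multiplicities) are λ = -5 with multiplicity 5.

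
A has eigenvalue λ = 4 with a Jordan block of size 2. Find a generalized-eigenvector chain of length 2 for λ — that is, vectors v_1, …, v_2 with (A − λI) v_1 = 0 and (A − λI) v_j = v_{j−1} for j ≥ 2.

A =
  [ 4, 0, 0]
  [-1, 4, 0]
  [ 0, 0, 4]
A Jordan chain for λ = 4 of length 2:
v_1 = (0, -1, 0)ᵀ
v_2 = (1, 0, 0)ᵀ

Let N = A − (4)·I. We want v_2 with N^2 v_2 = 0 but N^1 v_2 ≠ 0; then v_{j-1} := N · v_j for j = 2, …, 2.

Pick v_2 = (1, 0, 0)ᵀ.
Then v_1 = N · v_2 = (0, -1, 0)ᵀ.

Sanity check: (A − (4)·I) v_1 = (0, 0, 0)ᵀ = 0. ✓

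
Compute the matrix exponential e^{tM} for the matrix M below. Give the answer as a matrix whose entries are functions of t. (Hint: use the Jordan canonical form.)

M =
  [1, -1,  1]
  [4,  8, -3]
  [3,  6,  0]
e^{tM} =
  [3*t^2*exp(3*t)/2 - 2*t*exp(3*t) + exp(3*t), 3*t^2*exp(3*t)/2 - t*exp(3*t), -t^2*exp(3*t) + t*exp(3*t)]
  [3*t^2*exp(3*t)/2 + 4*t*exp(3*t), 3*t^2*exp(3*t)/2 + 5*t*exp(3*t) + exp(3*t), -t^2*exp(3*t) - 3*t*exp(3*t)]
  [9*t^2*exp(3*t)/2 + 3*t*exp(3*t), 9*t^2*exp(3*t)/2 + 6*t*exp(3*t), -3*t^2*exp(3*t) - 3*t*exp(3*t) + exp(3*t)]

Strategy: write M = P · J · P⁻¹ where J is a Jordan canonical form, so e^{tM} = P · e^{tJ} · P⁻¹, and e^{tJ} can be computed block-by-block.

M has Jordan form
J =
  [3, 1, 0]
  [0, 3, 1]
  [0, 0, 3]
(up to reordering of blocks).

Per-block formulas:
  For a 3×3 Jordan block J_3(3): exp(t · J_3(3)) = e^(3t)·(I + t·N + (t^2/2)·N^2), where N is the 3×3 nilpotent shift.

After assembling e^{tJ} and conjugating by P, we get:

e^{tM} =
  [3*t^2*exp(3*t)/2 - 2*t*exp(3*t) + exp(3*t), 3*t^2*exp(3*t)/2 - t*exp(3*t), -t^2*exp(3*t) + t*exp(3*t)]
  [3*t^2*exp(3*t)/2 + 4*t*exp(3*t), 3*t^2*exp(3*t)/2 + 5*t*exp(3*t) + exp(3*t), -t^2*exp(3*t) - 3*t*exp(3*t)]
  [9*t^2*exp(3*t)/2 + 3*t*exp(3*t), 9*t^2*exp(3*t)/2 + 6*t*exp(3*t), -3*t^2*exp(3*t) - 3*t*exp(3*t) + exp(3*t)]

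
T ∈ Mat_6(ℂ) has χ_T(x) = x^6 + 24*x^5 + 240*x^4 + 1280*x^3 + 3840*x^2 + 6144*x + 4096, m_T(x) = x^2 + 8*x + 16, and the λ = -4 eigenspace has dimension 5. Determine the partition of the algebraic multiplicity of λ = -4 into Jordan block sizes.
Block sizes for λ = -4: [2, 1, 1, 1, 1]

Step 1 — from the characteristic polynomial, algebraic multiplicity of λ = -4 is 6. From dim ker(T − (-4)·I) = 5, there are exactly 5 Jordan blocks for λ = -4.
Step 2 — from the minimal polynomial, the factor (x + 4)^2 tells us the largest block for λ = -4 has size 2.
Step 3 — with total size 6, 5 blocks, and largest block 2, the block sizes (in nonincreasing order) are [2, 1, 1, 1, 1].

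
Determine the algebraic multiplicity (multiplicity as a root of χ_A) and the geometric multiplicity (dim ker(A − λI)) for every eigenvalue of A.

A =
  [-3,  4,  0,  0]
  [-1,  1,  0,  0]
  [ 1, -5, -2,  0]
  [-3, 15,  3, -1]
λ = -2: alg = 1, geom = 1; λ = -1: alg = 3, geom = 2

Step 1 — factor the characteristic polynomial to read off the algebraic multiplicities:
  χ_A(x) = (x + 1)^3*(x + 2)

Step 2 — compute geometric multiplicities via the rank-nullity identity g(λ) = n − rank(A − λI):
  rank(A − (-2)·I) = 3, so dim ker(A − (-2)·I) = n − 3 = 1
  rank(A − (-1)·I) = 2, so dim ker(A − (-1)·I) = n − 2 = 2

Summary:
  λ = -2: algebraic multiplicity = 1, geometric multiplicity = 1
  λ = -1: algebraic multiplicity = 3, geometric multiplicity = 2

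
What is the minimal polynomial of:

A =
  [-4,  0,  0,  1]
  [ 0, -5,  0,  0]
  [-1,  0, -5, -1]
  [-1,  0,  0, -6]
x^2 + 10*x + 25

The characteristic polynomial is χ_A(x) = (x + 5)^4, so the eigenvalues are known. The minimal polynomial is
  m_A(x) = Π_λ (x − λ)^{k_λ}
where k_λ is the size of the *largest* Jordan block for λ (equivalently, the smallest k with (A − λI)^k v = 0 for every generalised eigenvector v of λ).

  λ = -5: largest Jordan block has size 2, contributing (x + 5)^2

So m_A(x) = (x + 5)^2 = x^2 + 10*x + 25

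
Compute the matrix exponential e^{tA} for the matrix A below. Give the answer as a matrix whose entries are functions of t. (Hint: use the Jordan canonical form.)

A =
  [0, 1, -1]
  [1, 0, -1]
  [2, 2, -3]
e^{tA} =
  [t*exp(-t) + exp(-t), t*exp(-t), -t*exp(-t)]
  [t*exp(-t), t*exp(-t) + exp(-t), -t*exp(-t)]
  [2*t*exp(-t), 2*t*exp(-t), -2*t*exp(-t) + exp(-t)]

Strategy: write A = P · J · P⁻¹ where J is a Jordan canonical form, so e^{tA} = P · e^{tJ} · P⁻¹, and e^{tJ} can be computed block-by-block.

A has Jordan form
J =
  [-1,  1,  0]
  [ 0, -1,  0]
  [ 0,  0, -1]
(up to reordering of blocks).

Per-block formulas:
  For a 1×1 block at λ = -1: exp(t · [-1]) = [e^(-1t)].
  For a 2×2 Jordan block J_2(-1): exp(t · J_2(-1)) = e^(-1t)·(I + t·N), where N is the 2×2 nilpotent shift.

After assembling e^{tJ} and conjugating by P, we get:

e^{tA} =
  [t*exp(-t) + exp(-t), t*exp(-t), -t*exp(-t)]
  [t*exp(-t), t*exp(-t) + exp(-t), -t*exp(-t)]
  [2*t*exp(-t), 2*t*exp(-t), -2*t*exp(-t) + exp(-t)]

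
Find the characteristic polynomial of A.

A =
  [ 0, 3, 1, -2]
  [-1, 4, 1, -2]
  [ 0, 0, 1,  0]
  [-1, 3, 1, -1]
x^4 - 4*x^3 + 6*x^2 - 4*x + 1

Expanding det(x·I − A) (e.g. by cofactor expansion or by noting that A is similar to its Jordan form J, which has the same characteristic polynomial as A) gives
  χ_A(x) = x^4 - 4*x^3 + 6*x^2 - 4*x + 1
which factors as (x - 1)^4. The eigenvalues (with algebraic multiplicities) are λ = 1 with multiplicity 4.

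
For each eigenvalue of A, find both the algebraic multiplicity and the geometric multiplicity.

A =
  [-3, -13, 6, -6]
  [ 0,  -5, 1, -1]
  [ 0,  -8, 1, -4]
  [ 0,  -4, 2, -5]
λ = -3: alg = 4, geom = 2

Step 1 — factor the characteristic polynomial to read off the algebraic multiplicities:
  χ_A(x) = (x + 3)^4

Step 2 — compute geometric multiplicities via the rank-nullity identity g(λ) = n − rank(A − λI):
  rank(A − (-3)·I) = 2, so dim ker(A − (-3)·I) = n − 2 = 2

Summary:
  λ = -3: algebraic multiplicity = 4, geometric multiplicity = 2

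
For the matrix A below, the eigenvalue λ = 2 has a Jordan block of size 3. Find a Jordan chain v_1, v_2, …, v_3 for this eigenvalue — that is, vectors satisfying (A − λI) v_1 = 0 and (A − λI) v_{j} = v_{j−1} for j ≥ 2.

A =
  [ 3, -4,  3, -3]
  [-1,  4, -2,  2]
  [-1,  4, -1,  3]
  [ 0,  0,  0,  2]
A Jordan chain for λ = 2 of length 3:
v_1 = (2, -1, -2, 0)ᵀ
v_2 = (1, -1, -1, 0)ᵀ
v_3 = (1, 0, 0, 0)ᵀ

Let N = A − (2)·I. We want v_3 with N^3 v_3 = 0 but N^2 v_3 ≠ 0; then v_{j-1} := N · v_j for j = 3, …, 2.

Pick v_3 = (1, 0, 0, 0)ᵀ.
Then v_2 = N · v_3 = (1, -1, -1, 0)ᵀ.
Then v_1 = N · v_2 = (2, -1, -2, 0)ᵀ.

Sanity check: (A − (2)·I) v_1 = (0, 0, 0, 0)ᵀ = 0. ✓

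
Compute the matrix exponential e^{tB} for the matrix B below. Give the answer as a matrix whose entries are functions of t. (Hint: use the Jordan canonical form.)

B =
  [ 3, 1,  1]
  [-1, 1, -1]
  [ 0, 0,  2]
e^{tB} =
  [t*exp(2*t) + exp(2*t), t*exp(2*t), t*exp(2*t)]
  [-t*exp(2*t), -t*exp(2*t) + exp(2*t), -t*exp(2*t)]
  [0, 0, exp(2*t)]

Strategy: write B = P · J · P⁻¹ where J is a Jordan canonical form, so e^{tB} = P · e^{tJ} · P⁻¹, and e^{tJ} can be computed block-by-block.

B has Jordan form
J =
  [2, 1, 0]
  [0, 2, 0]
  [0, 0, 2]
(up to reordering of blocks).

Per-block formulas:
  For a 1×1 block at λ = 2: exp(t · [2]) = [e^(2t)].
  For a 2×2 Jordan block J_2(2): exp(t · J_2(2)) = e^(2t)·(I + t·N), where N is the 2×2 nilpotent shift.

After assembling e^{tJ} and conjugating by P, we get:

e^{tB} =
  [t*exp(2*t) + exp(2*t), t*exp(2*t), t*exp(2*t)]
  [-t*exp(2*t), -t*exp(2*t) + exp(2*t), -t*exp(2*t)]
  [0, 0, exp(2*t)]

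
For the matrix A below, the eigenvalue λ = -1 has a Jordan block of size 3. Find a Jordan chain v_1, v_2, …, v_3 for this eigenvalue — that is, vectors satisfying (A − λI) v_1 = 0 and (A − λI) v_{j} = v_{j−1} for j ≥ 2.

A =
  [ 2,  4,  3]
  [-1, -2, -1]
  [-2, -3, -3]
A Jordan chain for λ = -1 of length 3:
v_1 = (-1, 0, 1)ᵀ
v_2 = (3, -1, -2)ᵀ
v_3 = (1, 0, 0)ᵀ

Let N = A − (-1)·I. We want v_3 with N^3 v_3 = 0 but N^2 v_3 ≠ 0; then v_{j-1} := N · v_j for j = 3, …, 2.

Pick v_3 = (1, 0, 0)ᵀ.
Then v_2 = N · v_3 = (3, -1, -2)ᵀ.
Then v_1 = N · v_2 = (-1, 0, 1)ᵀ.

Sanity check: (A − (-1)·I) v_1 = (0, 0, 0)ᵀ = 0. ✓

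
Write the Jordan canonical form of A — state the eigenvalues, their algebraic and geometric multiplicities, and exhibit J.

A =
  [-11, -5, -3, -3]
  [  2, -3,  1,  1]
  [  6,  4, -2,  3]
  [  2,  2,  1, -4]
J_3(-5) ⊕ J_1(-5)

The characteristic polynomial is
  det(x·I − A) = x^4 + 20*x^3 + 150*x^2 + 500*x + 625 = (x + 5)^4

Eigenvalues and multiplicities (the geometric multiplicity of λ is n − rank(A − λI), which equals the number of Jordan blocks for λ):
  λ = -5: algebraic multiplicity = 4, geometric multiplicity = 2

Determining the block sizes for each eigenvalue:
  λ = -5: with am = 4 and gm = 2, the partition is not yet determined (e.g. several partitions of 4 into 2 parts exist). Let N = A − (-5)·I. Computing rank(N^1) = 2, rank(N^2) = 1, rank(N^3) = 0; the number of blocks of size ≥ j is rank(N^{j−1}) − rank(N^j), giving [2, 1, 1]. So we have 1 block(s) of size 3, 1 block(s) of size 1 → block sizes [3, 1]

Assembling the blocks gives a Jordan form
J =
  [-5,  1,  0,  0]
  [ 0, -5,  1,  0]
  [ 0,  0, -5,  0]
  [ 0,  0,  0, -5]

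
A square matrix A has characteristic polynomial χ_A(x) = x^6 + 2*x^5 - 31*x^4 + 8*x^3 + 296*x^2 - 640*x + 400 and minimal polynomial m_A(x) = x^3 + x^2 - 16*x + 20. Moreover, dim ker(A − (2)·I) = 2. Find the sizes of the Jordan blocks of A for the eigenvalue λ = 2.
Block sizes for λ = 2: [2, 2]

Step 1 — from the characteristic polynomial, algebraic multiplicity of λ = 2 is 4. From dim ker(A − (2)·I) = 2, there are exactly 2 Jordan blocks for λ = 2.
Step 2 — from the minimal polynomial, the factor (x − 2)^2 tells us the largest block for λ = 2 has size 2.
Step 3 — with total size 4, 2 blocks, and largest block 2, the block sizes (in nonincreasing order) are [2, 2].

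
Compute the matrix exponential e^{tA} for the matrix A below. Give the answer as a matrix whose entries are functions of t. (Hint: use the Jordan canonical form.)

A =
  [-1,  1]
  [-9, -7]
e^{tA} =
  [3*t*exp(-4*t) + exp(-4*t), t*exp(-4*t)]
  [-9*t*exp(-4*t), -3*t*exp(-4*t) + exp(-4*t)]

Strategy: write A = P · J · P⁻¹ where J is a Jordan canonical form, so e^{tA} = P · e^{tJ} · P⁻¹, and e^{tJ} can be computed block-by-block.

A has Jordan form
J =
  [-4,  1]
  [ 0, -4]
(up to reordering of blocks).

Per-block formulas:
  For a 2×2 Jordan block J_2(-4): exp(t · J_2(-4)) = e^(-4t)·(I + t·N), where N is the 2×2 nilpotent shift.

After assembling e^{tJ} and conjugating by P, we get:

e^{tA} =
  [3*t*exp(-4*t) + exp(-4*t), t*exp(-4*t)]
  [-9*t*exp(-4*t), -3*t*exp(-4*t) + exp(-4*t)]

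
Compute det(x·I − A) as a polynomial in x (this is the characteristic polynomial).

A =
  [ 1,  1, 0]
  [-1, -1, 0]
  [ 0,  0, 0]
x^3

Expanding det(x·I − A) (e.g. by cofactor expansion or by noting that A is similar to its Jordan form J, which has the same characteristic polynomial as A) gives
  χ_A(x) = x^3
which factors as x^3. The eigenvalues (with algebraic multiplicities) are λ = 0 with multiplicity 3.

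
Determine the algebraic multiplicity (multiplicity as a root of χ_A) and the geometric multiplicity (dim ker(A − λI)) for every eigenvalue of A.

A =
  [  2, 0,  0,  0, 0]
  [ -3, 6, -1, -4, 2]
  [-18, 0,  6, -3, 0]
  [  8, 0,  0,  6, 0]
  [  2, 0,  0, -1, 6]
λ = 2: alg = 1, geom = 1; λ = 6: alg = 4, geom = 2

Step 1 — factor the characteristic polynomial to read off the algebraic multiplicities:
  χ_A(x) = (x - 6)^4*(x - 2)

Step 2 — compute geometric multiplicities via the rank-nullity identity g(λ) = n − rank(A − λI):
  rank(A − (2)·I) = 4, so dim ker(A − (2)·I) = n − 4 = 1
  rank(A − (6)·I) = 3, so dim ker(A − (6)·I) = n − 3 = 2

Summary:
  λ = 2: algebraic multiplicity = 1, geometric multiplicity = 1
  λ = 6: algebraic multiplicity = 4, geometric multiplicity = 2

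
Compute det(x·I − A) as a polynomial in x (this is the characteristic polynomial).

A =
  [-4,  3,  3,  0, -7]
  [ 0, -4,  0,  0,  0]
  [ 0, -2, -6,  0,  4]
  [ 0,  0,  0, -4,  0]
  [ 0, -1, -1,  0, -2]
x^5 + 20*x^4 + 160*x^3 + 640*x^2 + 1280*x + 1024

Expanding det(x·I − A) (e.g. by cofactor expansion or by noting that A is similar to its Jordan form J, which has the same characteristic polynomial as A) gives
  χ_A(x) = x^5 + 20*x^4 + 160*x^3 + 640*x^2 + 1280*x + 1024
which factors as (x + 4)^5. The eigenvalues (with algebraic multiplicities) are λ = -4 with multiplicity 5.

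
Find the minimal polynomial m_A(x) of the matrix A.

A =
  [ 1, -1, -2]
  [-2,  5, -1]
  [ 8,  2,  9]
x^3 - 15*x^2 + 75*x - 125

The characteristic polynomial is χ_A(x) = (x - 5)^3, so the eigenvalues are known. The minimal polynomial is
  m_A(x) = Π_λ (x − λ)^{k_λ}
where k_λ is the size of the *largest* Jordan block for λ (equivalently, the smallest k with (A − λI)^k v = 0 for every generalised eigenvector v of λ).

  λ = 5: largest Jordan block has size 3, contributing (x − 5)^3

So m_A(x) = (x - 5)^3 = x^3 - 15*x^2 + 75*x - 125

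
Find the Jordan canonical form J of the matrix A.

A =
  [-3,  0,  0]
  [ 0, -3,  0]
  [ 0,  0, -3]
J_1(-3) ⊕ J_1(-3) ⊕ J_1(-3)

The characteristic polynomial is
  det(x·I − A) = x^3 + 9*x^2 + 27*x + 27 = (x + 3)^3

Eigenvalues and multiplicities (the geometric multiplicity of λ is n − rank(A − λI), which equals the number of Jordan blocks for λ):
  λ = -3: algebraic multiplicity = 3, geometric multiplicity = 3

Determining the block sizes for each eigenvalue:
  λ = -3: gm = am = 3, so every block has size 1 → block sizes [1, 1, 1]

Assembling the blocks gives a Jordan form
J =
  [-3,  0,  0]
  [ 0, -3,  0]
  [ 0,  0, -3]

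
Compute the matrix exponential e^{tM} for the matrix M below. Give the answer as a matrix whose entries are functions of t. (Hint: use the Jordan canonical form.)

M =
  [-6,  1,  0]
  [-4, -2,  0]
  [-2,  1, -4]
e^{tM} =
  [-2*t*exp(-4*t) + exp(-4*t), t*exp(-4*t), 0]
  [-4*t*exp(-4*t), 2*t*exp(-4*t) + exp(-4*t), 0]
  [-2*t*exp(-4*t), t*exp(-4*t), exp(-4*t)]

Strategy: write M = P · J · P⁻¹ where J is a Jordan canonical form, so e^{tM} = P · e^{tJ} · P⁻¹, and e^{tJ} can be computed block-by-block.

M has Jordan form
J =
  [-4,  1,  0]
  [ 0, -4,  0]
  [ 0,  0, -4]
(up to reordering of blocks).

Per-block formulas:
  For a 2×2 Jordan block J_2(-4): exp(t · J_2(-4)) = e^(-4t)·(I + t·N), where N is the 2×2 nilpotent shift.
  For a 1×1 block at λ = -4: exp(t · [-4]) = [e^(-4t)].

After assembling e^{tJ} and conjugating by P, we get:

e^{tM} =
  [-2*t*exp(-4*t) + exp(-4*t), t*exp(-4*t), 0]
  [-4*t*exp(-4*t), 2*t*exp(-4*t) + exp(-4*t), 0]
  [-2*t*exp(-4*t), t*exp(-4*t), exp(-4*t)]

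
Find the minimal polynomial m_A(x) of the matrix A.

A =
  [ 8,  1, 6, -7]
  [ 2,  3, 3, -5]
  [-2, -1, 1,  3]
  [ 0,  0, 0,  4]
x^3 - 12*x^2 + 48*x - 64

The characteristic polynomial is χ_A(x) = (x - 4)^4, so the eigenvalues are known. The minimal polynomial is
  m_A(x) = Π_λ (x − λ)^{k_λ}
where k_λ is the size of the *largest* Jordan block for λ (equivalently, the smallest k with (A − λI)^k v = 0 for every generalised eigenvector v of λ).

  λ = 4: largest Jordan block has size 3, contributing (x − 4)^3

So m_A(x) = (x - 4)^3 = x^3 - 12*x^2 + 48*x - 64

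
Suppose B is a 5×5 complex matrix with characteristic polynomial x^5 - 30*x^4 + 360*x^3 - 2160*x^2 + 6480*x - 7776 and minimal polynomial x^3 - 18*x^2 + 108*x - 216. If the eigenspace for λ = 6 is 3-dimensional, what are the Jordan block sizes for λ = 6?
Block sizes for λ = 6: [3, 1, 1]

Step 1 — from the characteristic polynomial, algebraic multiplicity of λ = 6 is 5. From dim ker(B − (6)·I) = 3, there are exactly 3 Jordan blocks for λ = 6.
Step 2 — from the minimal polynomial, the factor (x − 6)^3 tells us the largest block for λ = 6 has size 3.
Step 3 — with total size 5, 3 blocks, and largest block 3, the block sizes (in nonincreasing order) are [3, 1, 1].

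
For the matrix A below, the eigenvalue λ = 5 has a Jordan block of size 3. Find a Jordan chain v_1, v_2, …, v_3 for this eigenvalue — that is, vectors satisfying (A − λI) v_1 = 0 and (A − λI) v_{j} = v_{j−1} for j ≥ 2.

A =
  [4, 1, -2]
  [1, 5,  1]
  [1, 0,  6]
A Jordan chain for λ = 5 of length 3:
v_1 = (-1, 1, 1)ᵀ
v_2 = (1, 0, 0)ᵀ
v_3 = (0, 1, 0)ᵀ

Let N = A − (5)·I. We want v_3 with N^3 v_3 = 0 but N^2 v_3 ≠ 0; then v_{j-1} := N · v_j for j = 3, …, 2.

Pick v_3 = (0, 1, 0)ᵀ.
Then v_2 = N · v_3 = (1, 0, 0)ᵀ.
Then v_1 = N · v_2 = (-1, 1, 1)ᵀ.

Sanity check: (A − (5)·I) v_1 = (0, 0, 0)ᵀ = 0. ✓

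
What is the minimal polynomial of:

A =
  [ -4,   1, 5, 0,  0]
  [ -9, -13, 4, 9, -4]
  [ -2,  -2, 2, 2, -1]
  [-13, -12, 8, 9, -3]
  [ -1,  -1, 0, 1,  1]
x^5 + 5*x^4 - 5*x^3 - 25*x^2 + 40*x - 16

The characteristic polynomial is χ_A(x) = (x - 1)^3*(x + 4)^2, so the eigenvalues are known. The minimal polynomial is
  m_A(x) = Π_λ (x − λ)^{k_λ}
where k_λ is the size of the *largest* Jordan block for λ (equivalently, the smallest k with (A − λI)^k v = 0 for every generalised eigenvector v of λ).

  λ = -4: largest Jordan block has size 2, contributing (x + 4)^2
  λ = 1: largest Jordan block has size 3, contributing (x − 1)^3

So m_A(x) = (x - 1)^3*(x + 4)^2 = x^5 + 5*x^4 - 5*x^3 - 25*x^2 + 40*x - 16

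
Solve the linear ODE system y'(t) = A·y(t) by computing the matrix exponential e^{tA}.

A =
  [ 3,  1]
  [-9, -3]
e^{tA} =
  [3*t + 1, t]
  [-9*t, 1 - 3*t]

Strategy: write A = P · J · P⁻¹ where J is a Jordan canonical form, so e^{tA} = P · e^{tJ} · P⁻¹, and e^{tJ} can be computed block-by-block.

A has Jordan form
J =
  [0, 1]
  [0, 0]
(up to reordering of blocks).

Per-block formulas:
  For a 2×2 Jordan block J_2(0): exp(t · J_2(0)) = e^(0t)·(I + t·N), where N is the 2×2 nilpotent shift.

After assembling e^{tJ} and conjugating by P, we get:

e^{tA} =
  [3*t + 1, t]
  [-9*t, 1 - 3*t]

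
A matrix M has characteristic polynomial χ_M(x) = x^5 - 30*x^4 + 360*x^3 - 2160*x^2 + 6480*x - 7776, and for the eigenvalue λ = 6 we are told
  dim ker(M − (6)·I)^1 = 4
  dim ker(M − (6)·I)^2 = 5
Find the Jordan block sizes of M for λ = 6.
Block sizes for λ = 6: [2, 1, 1, 1]

From the dimensions of kernels of powers, the number of Jordan blocks of size at least j is d_j − d_{j−1} where d_j = dim ker(N^j) (with d_0 = 0). Computing the differences gives [4, 1].
The number of blocks of size exactly k is (#blocks of size ≥ k) − (#blocks of size ≥ k + 1), so the partition is: 3 block(s) of size 1, 1 block(s) of size 2.
In nonincreasing order the block sizes are [2, 1, 1, 1].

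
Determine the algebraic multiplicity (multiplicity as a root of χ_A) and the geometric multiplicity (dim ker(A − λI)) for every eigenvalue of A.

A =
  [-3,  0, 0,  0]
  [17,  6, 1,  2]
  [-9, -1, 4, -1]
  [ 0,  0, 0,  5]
λ = -3: alg = 1, geom = 1; λ = 5: alg = 3, geom = 1

Step 1 — factor the characteristic polynomial to read off the algebraic multiplicities:
  χ_A(x) = (x - 5)^3*(x + 3)

Step 2 — compute geometric multiplicities via the rank-nullity identity g(λ) = n − rank(A − λI):
  rank(A − (-3)·I) = 3, so dim ker(A − (-3)·I) = n − 3 = 1
  rank(A − (5)·I) = 3, so dim ker(A − (5)·I) = n − 3 = 1

Summary:
  λ = -3: algebraic multiplicity = 1, geometric multiplicity = 1
  λ = 5: algebraic multiplicity = 3, geometric multiplicity = 1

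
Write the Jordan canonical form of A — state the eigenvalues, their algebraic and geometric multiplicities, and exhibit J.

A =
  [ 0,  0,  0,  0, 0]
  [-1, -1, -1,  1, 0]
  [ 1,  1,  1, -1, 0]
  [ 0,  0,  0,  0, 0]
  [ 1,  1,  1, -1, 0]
J_2(0) ⊕ J_1(0) ⊕ J_1(0) ⊕ J_1(0)

The characteristic polynomial is
  det(x·I − A) = x^5

Eigenvalues and multiplicities (the geometric multiplicity of λ is n − rank(A − λI), which equals the number of Jordan blocks for λ):
  λ = 0: algebraic multiplicity = 5, geometric multiplicity = 4

Determining the block sizes for each eigenvalue:
  λ = 0: 4 blocks summing to 5 forces exactly one block of size 2 and the rest size 1 → block sizes [2, 1, 1, 1]

Assembling the blocks gives a Jordan form
J =
  [0, 1, 0, 0, 0]
  [0, 0, 0, 0, 0]
  [0, 0, 0, 0, 0]
  [0, 0, 0, 0, 0]
  [0, 0, 0, 0, 0]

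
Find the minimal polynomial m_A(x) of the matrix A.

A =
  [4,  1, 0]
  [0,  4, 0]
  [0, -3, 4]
x^2 - 8*x + 16

The characteristic polynomial is χ_A(x) = (x - 4)^3, so the eigenvalues are known. The minimal polynomial is
  m_A(x) = Π_λ (x − λ)^{k_λ}
where k_λ is the size of the *largest* Jordan block for λ (equivalently, the smallest k with (A − λI)^k v = 0 for every generalised eigenvector v of λ).

  λ = 4: largest Jordan block has size 2, contributing (x − 4)^2

So m_A(x) = (x - 4)^2 = x^2 - 8*x + 16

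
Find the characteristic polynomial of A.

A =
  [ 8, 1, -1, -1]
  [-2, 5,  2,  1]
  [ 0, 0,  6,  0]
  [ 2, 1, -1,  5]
x^4 - 24*x^3 + 216*x^2 - 864*x + 1296

Expanding det(x·I − A) (e.g. by cofactor expansion or by noting that A is similar to its Jordan form J, which has the same characteristic polynomial as A) gives
  χ_A(x) = x^4 - 24*x^3 + 216*x^2 - 864*x + 1296
which factors as (x - 6)^4. The eigenvalues (with algebraic multiplicities) are λ = 6 with multiplicity 4.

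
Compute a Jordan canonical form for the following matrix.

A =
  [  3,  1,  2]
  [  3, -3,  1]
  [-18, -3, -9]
J_3(-3)

The characteristic polynomial is
  det(x·I − A) = x^3 + 9*x^2 + 27*x + 27 = (x + 3)^3

Eigenvalues and multiplicities (the geometric multiplicity of λ is n − rank(A − λI), which equals the number of Jordan blocks for λ):
  λ = -3: algebraic multiplicity = 3, geometric multiplicity = 1

Determining the block sizes for each eigenvalue:
  λ = -3: one block (gm = 1), so the single block has size am = 3 → block sizes [3]

Assembling the blocks gives a Jordan form
J =
  [-3,  1,  0]
  [ 0, -3,  1]
  [ 0,  0, -3]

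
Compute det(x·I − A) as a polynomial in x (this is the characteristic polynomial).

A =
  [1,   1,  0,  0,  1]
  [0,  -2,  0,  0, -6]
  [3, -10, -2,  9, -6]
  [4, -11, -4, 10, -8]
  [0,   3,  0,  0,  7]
x^5 - 14*x^4 + 73*x^3 - 172*x^2 + 176*x - 64

Expanding det(x·I − A) (e.g. by cofactor expansion or by noting that A is similar to its Jordan form J, which has the same characteristic polynomial as A) gives
  χ_A(x) = x^5 - 14*x^4 + 73*x^3 - 172*x^2 + 176*x - 64
which factors as (x - 4)^3*(x - 1)^2. The eigenvalues (with algebraic multiplicities) are λ = 1 with multiplicity 2, λ = 4 with multiplicity 3.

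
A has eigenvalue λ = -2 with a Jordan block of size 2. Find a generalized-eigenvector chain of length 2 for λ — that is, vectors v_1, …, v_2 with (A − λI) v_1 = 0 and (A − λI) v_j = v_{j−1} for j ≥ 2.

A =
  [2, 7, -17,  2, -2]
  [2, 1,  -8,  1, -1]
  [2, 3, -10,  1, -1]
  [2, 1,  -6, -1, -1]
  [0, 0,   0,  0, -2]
A Jordan chain for λ = -2 of length 2:
v_1 = (4, 2, 2, 2, 0)ᵀ
v_2 = (1, 0, 0, 0, 0)ᵀ

Let N = A − (-2)·I. We want v_2 with N^2 v_2 = 0 but N^1 v_2 ≠ 0; then v_{j-1} := N · v_j for j = 2, …, 2.

Pick v_2 = (1, 0, 0, 0, 0)ᵀ.
Then v_1 = N · v_2 = (4, 2, 2, 2, 0)ᵀ.

Sanity check: (A − (-2)·I) v_1 = (0, 0, 0, 0, 0)ᵀ = 0. ✓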